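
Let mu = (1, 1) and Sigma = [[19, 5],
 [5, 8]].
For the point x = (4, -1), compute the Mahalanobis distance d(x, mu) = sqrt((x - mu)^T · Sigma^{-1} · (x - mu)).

Step 1 — centre the observation: (x - mu) = (3, -2).

Step 2 — invert Sigma. det(Sigma) = 19·8 - (5)² = 127.
  Sigma^{-1} = (1/det) · [[d, -b], [-b, a]] = [[0.063, -0.0394],
 [-0.0394, 0.1496]].

Step 3 — form the quadratic (x - mu)^T · Sigma^{-1} · (x - mu):
  Sigma^{-1} · (x - mu) = (0.2677, -0.4173).
  (x - mu)^T · [Sigma^{-1} · (x - mu)] = (3)·(0.2677) + (-2)·(-0.4173) = 1.6378.

Step 4 — take square root: d = √(1.6378) ≈ 1.2798.

d(x, mu) = √(1.6378) ≈ 1.2798


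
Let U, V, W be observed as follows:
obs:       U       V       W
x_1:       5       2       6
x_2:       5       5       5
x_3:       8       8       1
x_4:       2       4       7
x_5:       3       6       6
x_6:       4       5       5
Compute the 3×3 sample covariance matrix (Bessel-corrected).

Step 1 — column means:
  mean(U) = (5 + 5 + 8 + 2 + 3 + 4) / 6 = 27/6 = 4.5
  mean(V) = (2 + 5 + 8 + 4 + 6 + 5) / 6 = 30/6 = 5
  mean(W) = (6 + 5 + 1 + 7 + 6 + 5) / 6 = 30/6 = 5

Step 2 — sample covariance S[i,j] = (1/(n-1)) · Σ_k (x_{k,i} - mean_i) · (x_{k,j} - mean_j), with n-1 = 5.
  S[U,U] = ((0.5)·(0.5) + (0.5)·(0.5) + (3.5)·(3.5) + (-2.5)·(-2.5) + (-1.5)·(-1.5) + (-0.5)·(-0.5)) / 5 = 21.5/5 = 4.3
  S[U,V] = ((0.5)·(-3) + (0.5)·(0) + (3.5)·(3) + (-2.5)·(-1) + (-1.5)·(1) + (-0.5)·(0)) / 5 = 10/5 = 2
  S[U,W] = ((0.5)·(1) + (0.5)·(0) + (3.5)·(-4) + (-2.5)·(2) + (-1.5)·(1) + (-0.5)·(0)) / 5 = -20/5 = -4
  S[V,V] = ((-3)·(-3) + (0)·(0) + (3)·(3) + (-1)·(-1) + (1)·(1) + (0)·(0)) / 5 = 20/5 = 4
  S[V,W] = ((-3)·(1) + (0)·(0) + (3)·(-4) + (-1)·(2) + (1)·(1) + (0)·(0)) / 5 = -16/5 = -3.2
  S[W,W] = ((1)·(1) + (0)·(0) + (-4)·(-4) + (2)·(2) + (1)·(1) + (0)·(0)) / 5 = 22/5 = 4.4

S is symmetric (S[j,i] = S[i,j]). Assembling:

S = [[4.3, 2, -4],
 [2, 4, -3.2],
 [-4, -3.2, 4.4]]


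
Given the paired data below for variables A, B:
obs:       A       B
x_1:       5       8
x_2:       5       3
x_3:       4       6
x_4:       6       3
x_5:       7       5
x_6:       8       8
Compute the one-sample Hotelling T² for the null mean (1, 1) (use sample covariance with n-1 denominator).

Step 1 — sample mean vector:
  mean(A) = (5 + 5 + 4 + 6 + 7 + 8) / 6 = 35/6 = 5.8333
  mean(B) = (8 + 3 + 6 + 3 + 5 + 8) / 6 = 33/6 = 5.5
  x̄ = (5.8333, 5.5),  deviation x̄ - mu_0 = (5.8333, 5.5) - (1, 1) = (4.8333, 4.5).

Step 2 — sample covariance matrix, S[i,j] = (1/(n-1)) · Σ_k (x_{k,i} - mean_i) · (x_{k,j} - mean_j), divisor n-1 = 5:
  S[A,A] = ((-0.8333)·(-0.8333) + (-0.8333)·(-0.8333) + (-1.8333)·(-1.8333) + (0.1667)·(0.1667) + (1.1667)·(1.1667) + (2.1667)·(2.1667)) / 5 = 10.8333/5 = 2.1667
  S[A,B] = ((-0.8333)·(2.5) + (-0.8333)·(-2.5) + (-1.8333)·(0.5) + (0.1667)·(-2.5) + (1.1667)·(-0.5) + (2.1667)·(2.5)) / 5 = 3.5/5 = 0.7
  S[B,B] = ((2.5)·(2.5) + (-2.5)·(-2.5) + (0.5)·(0.5) + (-2.5)·(-2.5) + (-0.5)·(-0.5) + (2.5)·(2.5)) / 5 = 25.5/5 = 5.1
  S = [[2.1667, 0.7],
 [0.7, 5.1]].

Step 3 — invert S. det(S) = 2.1667·5.1 - (0.7)² = 10.56.
  S^{-1} = (1/det) · [[d, -b], [-b, a]] = [[0.483, -0.0663],
 [-0.0663, 0.2052]].

Step 4 — quadratic form (x̄ - mu_0)^T · S^{-1} · (x̄ - mu_0):
  S^{-1} · (x̄ - mu_0) = (2.036, 0.6029),
  (x̄ - mu_0)^T · [...] = (4.8333)·(2.036) + (4.5)·(0.6029) = 12.5537.

Step 5 — scale by n: T² = 6 · 12.5537 = 75.322.

T² ≈ 75.322


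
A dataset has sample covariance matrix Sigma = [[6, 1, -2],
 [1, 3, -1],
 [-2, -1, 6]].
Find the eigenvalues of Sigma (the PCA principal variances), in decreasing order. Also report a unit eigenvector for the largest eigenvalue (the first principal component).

Step 1 — characteristic polynomial p(λ) = det(λI - Sigma) = λ³ - tr·λ² + c_1·λ - det, where tr = trace, c_1 = sum of the principal 2×2 minors, det = det(Sigma):
  tr = 6 + 3 + 6 = 15,
  c_1 = (6·3 - (1)²) + (6·6 - (-2)²) + (3·6 - (-1)²) = 17 + 32 + 17 = 66,
  det = 6·(3·6 - (-1)²) - (1)·((1)·6 - (-1)·(-2)) + (-2)·((1)·(-1) - 3·(-2)) = 6·(17) - (1)·(4) + (-2)·(5) = 88.
  So p(λ) = λ³ - 15λ² + 66λ - 88.
Step 2 — look for an integer root (rational root theorem: any rational root is an integer divisor of 88). Testing λ = 4:
  p(4) = 64 - 240 + 264 - 88 = 0  ✓
  Dividing out (λ - 4): p(λ) = (λ - 4)(λ² - 11λ + 22).
Step 3 — remaining eigenvalues from the quadratic λ² - 11λ + 22 = 0:
  Δ = 11² - 4·22 = 121 - 88 = 33,  λ = (11 ± √33)/2 = (11 ± 5.7446)/2 ≈ 8.3723 or 2.6277.
  Sorted: λ_1 = 8.3723,  λ_2 = 4,  λ_3 = 2.6277  (check: sum = 15 = tr ✓).

Step 4 — unit eigenvector for λ_1 ≈ 8.3723: v spans the null space of (Sigma - λ_1 I), whose rows are
  r_1 = (-2.3723, 1, -2),  r_2 = (1, -5.3723, -1),  r_3 = (-2, -1, -2.3723).
  v is orthogonal to every row, so take v ∝ r_1 × r_2 = ((1)·(-1) - (-2)·(-5.3723), (-2)·(1) - (-2.3723)·(-1), (-2.3723)·(-5.3723) - (1)·(1)) ≈ (-11.7446, -4.3723, 11.7446).
  Rescale (multiply by -1 so the first nonzero entry is positive): u = (11.7446, 4.3723, -11.7446).
  ||u|| = √((11.7446)² + (4.3723)² + (-11.7446)²) = √(294.9863) ≈ 17.1752,  v_1 = u/||u|| ≈ (0.6838, 0.2546, -0.6838) (||v_1|| = 1).

λ_1 = 8.3723,  λ_2 = 4,  λ_3 = 2.6277;  v_1 ≈ (0.6838, 0.2546, -0.6838)


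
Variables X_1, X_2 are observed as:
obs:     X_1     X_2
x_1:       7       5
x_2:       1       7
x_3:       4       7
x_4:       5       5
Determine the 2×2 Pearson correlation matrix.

Step 1 — column means:
  mean(X_1) = (7 + 1 + 4 + 5) / 4 = 17/4 = 4.25
  mean(X_2) = (5 + 7 + 7 + 5) / 4 = 24/4 = 6

Step 2 — sample variances and covariances s[i,j] = (1/(n-1)) · Σ_k (x_{k,i} - mean_i) · (x_{k,j} - mean_j), with n-1 = 3:
  s[X_1,X_1] = ((2.75)·(2.75) + (-3.25)·(-3.25) + (-0.25)·(-0.25) + (0.75)·(0.75)) / 3 = 18.75/3 = 6.25
  s[X_1,X_2] = ((2.75)·(-1) + (-3.25)·(1) + (-0.25)·(1) + (0.75)·(-1)) / 3 = -7/3 = -2.3333
  s[X_2,X_2] = ((-1)·(-1) + (1)·(1) + (1)·(1) + (-1)·(-1)) / 3 = 4/3 = 1.3333
  Sample standard deviations s_i = √(s[i,i]):
  s(X_1) = √(6.25) = 2.5
  s(X_2) = √(1.3333) = 1.1547

Step 3 — r_{ij} = s_{ij} / (s_i · s_j):
  r[X_1,X_1] = 1 (diagonal).
  r[X_1,X_2] = -2.3333 / (2.5 · 1.1547) = -2.3333 / 2.8868 = -0.8083
  r[X_2,X_2] = 1 (diagonal).

R is symmetric with unit diagonal. Assembling:

R = [[1, -0.8083],
 [-0.8083, 1]]


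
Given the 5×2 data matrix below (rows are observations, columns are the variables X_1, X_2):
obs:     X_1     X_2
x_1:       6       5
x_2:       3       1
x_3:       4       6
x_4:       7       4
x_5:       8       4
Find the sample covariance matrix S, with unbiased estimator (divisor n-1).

Step 1 — column means:
  mean(X_1) = (6 + 3 + 4 + 7 + 8) / 5 = 28/5 = 5.6
  mean(X_2) = (5 + 1 + 6 + 4 + 4) / 5 = 20/5 = 4

Step 2 — sample covariance S[i,j] = (1/(n-1)) · Σ_k (x_{k,i} - mean_i) · (x_{k,j} - mean_j), with n-1 = 4.
  S[X_1,X_1] = ((0.4)·(0.4) + (-2.6)·(-2.6) + (-1.6)·(-1.6) + (1.4)·(1.4) + (2.4)·(2.4)) / 4 = 17.2/4 = 4.3
  S[X_1,X_2] = ((0.4)·(1) + (-2.6)·(-3) + (-1.6)·(2) + (1.4)·(0) + (2.4)·(0)) / 4 = 5/4 = 1.25
  S[X_2,X_2] = ((1)·(1) + (-3)·(-3) + (2)·(2) + (0)·(0) + (0)·(0)) / 4 = 14/4 = 3.5

S is symmetric (S[j,i] = S[i,j]). Assembling:

S = [[4.3, 1.25],
 [1.25, 3.5]]


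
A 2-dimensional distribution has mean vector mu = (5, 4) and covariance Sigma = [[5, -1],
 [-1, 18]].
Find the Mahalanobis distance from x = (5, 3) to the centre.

Step 1 — centre the observation: (x - mu) = (0, -1).

Step 2 — invert Sigma. det(Sigma) = 5·18 - (-1)² = 89.
  Sigma^{-1} = (1/det) · [[d, -b], [-b, a]] = [[0.2022, 0.0112],
 [0.0112, 0.0562]].

Step 3 — form the quadratic (x - mu)^T · Sigma^{-1} · (x - mu):
  Sigma^{-1} · (x - mu) = (-0.0112, -0.0562).
  (x - mu)^T · [Sigma^{-1} · (x - mu)] = (0)·(-0.0112) + (-1)·(-0.0562) = 0.0562.

Step 4 — take square root: d = √(0.0562) ≈ 0.237.

d(x, mu) = √(0.0562) ≈ 0.237


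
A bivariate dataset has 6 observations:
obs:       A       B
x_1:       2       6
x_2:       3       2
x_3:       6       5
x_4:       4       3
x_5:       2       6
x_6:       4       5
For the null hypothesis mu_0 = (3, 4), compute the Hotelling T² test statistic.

Step 1 — sample mean vector:
  mean(A) = (2 + 3 + 6 + 4 + 2 + 4) / 6 = 21/6 = 3.5
  mean(B) = (6 + 2 + 5 + 3 + 6 + 5) / 6 = 27/6 = 4.5
  x̄ = (3.5, 4.5),  deviation x̄ - mu_0 = (3.5, 4.5) - (3, 4) = (0.5, 0.5).

Step 2 — sample covariance matrix, S[i,j] = (1/(n-1)) · Σ_k (x_{k,i} - mean_i) · (x_{k,j} - mean_j), divisor n-1 = 5:
  S[A,A] = ((-1.5)·(-1.5) + (-0.5)·(-0.5) + (2.5)·(2.5) + (0.5)·(0.5) + (-1.5)·(-1.5) + (0.5)·(0.5)) / 5 = 11.5/5 = 2.3
  S[A,B] = ((-1.5)·(1.5) + (-0.5)·(-2.5) + (2.5)·(0.5) + (0.5)·(-1.5) + (-1.5)·(1.5) + (0.5)·(0.5)) / 5 = -2.5/5 = -0.5
  S[B,B] = ((1.5)·(1.5) + (-2.5)·(-2.5) + (0.5)·(0.5) + (-1.5)·(-1.5) + (1.5)·(1.5) + (0.5)·(0.5)) / 5 = 13.5/5 = 2.7
  S = [[2.3, -0.5],
 [-0.5, 2.7]].

Step 3 — invert S. det(S) = 2.3·2.7 - (-0.5)² = 5.96.
  S^{-1} = (1/det) · [[d, -b], [-b, a]] = [[0.453, 0.0839],
 [0.0839, 0.3859]].

Step 4 — quadratic form (x̄ - mu_0)^T · S^{-1} · (x̄ - mu_0):
  S^{-1} · (x̄ - mu_0) = (0.2685, 0.2349),
  (x̄ - mu_0)^T · [...] = (0.5)·(0.2685) + (0.5)·(0.2349) = 0.2517.

Step 5 — scale by n: T² = 6 · 0.2517 = 1.5101.

T² ≈ 1.5101


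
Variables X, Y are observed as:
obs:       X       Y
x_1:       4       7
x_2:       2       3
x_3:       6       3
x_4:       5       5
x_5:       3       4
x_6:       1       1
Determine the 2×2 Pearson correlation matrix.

Step 1 — column means:
  mean(X) = (4 + 2 + 6 + 5 + 3 + 1) / 6 = 21/6 = 3.5
  mean(Y) = (7 + 3 + 3 + 5 + 4 + 1) / 6 = 23/6 = 3.8333

Step 2 — sample variances and covariances s[i,j] = (1/(n-1)) · Σ_k (x_{k,i} - mean_i) · (x_{k,j} - mean_j), with n-1 = 5:
  s[X,X] = ((0.5)·(0.5) + (-1.5)·(-1.5) + (2.5)·(2.5) + (1.5)·(1.5) + (-0.5)·(-0.5) + (-2.5)·(-2.5)) / 5 = 17.5/5 = 3.5
  s[X,Y] = ((0.5)·(3.1667) + (-1.5)·(-0.8333) + (2.5)·(-0.8333) + (1.5)·(1.1667) + (-0.5)·(0.1667) + (-2.5)·(-2.8333)) / 5 = 9.5/5 = 1.9
  s[Y,Y] = ((3.1667)·(3.1667) + (-0.8333)·(-0.8333) + (-0.8333)·(-0.8333) + (1.1667)·(1.1667) + (0.1667)·(0.1667) + (-2.8333)·(-2.8333)) / 5 = 20.8333/5 = 4.1667
  Sample standard deviations s_i = √(s[i,i]):
  s(X) = √(3.5) = 1.8708
  s(Y) = √(4.1667) = 2.0412

Step 3 — r_{ij} = s_{ij} / (s_i · s_j):
  r[X,X] = 1 (diagonal).
  r[X,Y] = 1.9 / (1.8708 · 2.0412) = 1.9 / 3.8188 = 0.4975
  r[Y,Y] = 1 (diagonal).

R is symmetric with unit diagonal. Assembling:

R = [[1, 0.4975],
 [0.4975, 1]]


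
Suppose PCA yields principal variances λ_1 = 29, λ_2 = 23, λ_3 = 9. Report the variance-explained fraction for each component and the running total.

Step 1 — total variance = trace(Sigma) = Σ λ_i = 29 + 23 + 9 = 61.

Step 2 — fraction explained by component i = λ_i / Σ λ:
  PC1: 29/61 = 0.4754
  PC2: 23/61 = 0.377
  PC3: 9/61 = 0.1475

Step 3 — cumulative fraction after k components = (λ_1 + ... + λ_k) / Σ λ:
  k = 1: 29/61 = 0.4754
  k = 2: (29 + 23)/61 = 52/61 = 0.8525
  k = 3: (29 + 23 + 9)/61 = 61/61 = 1

Summary (fraction, with percent):

explained: PC1 0.4754 (47.54%), PC2 0.377 (37.7%), PC3 0.1475 (14.75%);  cumulative: 0.4754, 0.8525, 1


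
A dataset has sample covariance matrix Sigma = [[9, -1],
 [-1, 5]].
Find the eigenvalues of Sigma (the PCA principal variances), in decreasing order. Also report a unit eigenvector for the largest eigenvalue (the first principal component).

Step 1 — characteristic polynomial of 2×2 Sigma:
  det(Sigma - λI) = λ² - trace · λ + det = 0.
  trace = 9 + 5 = 14, det = 9·5 - (-1)² = 44.
Step 2 — discriminant:
  Δ = trace² - 4·det = 196 - 176 = 20.
Step 3 — eigenvalues:
  λ = (trace ± √Δ)/2 = (14 ± 4.4721)/2,
  λ_1 = 9.2361,  λ_2 = 4.7639.

Step 4 — unit eigenvector for λ_1: solve (Sigma - λ_1 I)v = 0. First row:
  (9 - 9.2361)·v_x + (-1)·v_y = 0, i.e. (-0.2361)·v_x + (-1)·v_y = 0,
  so v ∝ (b, λ_1 - a) = (-1, 0.2361); multiply by -1 so the first entry is positive: u = (1, -0.2361).
  ||u|| = √((1)² + (-0.2361)²) = √(1.0557) ≈ 1.0275,
  v_1 = u/||u|| ≈ (0.9732, -0.2298) (||v_1|| = 1).

λ_1 = 9.2361,  λ_2 = 4.7639;  v_1 ≈ (0.9732, -0.2298)


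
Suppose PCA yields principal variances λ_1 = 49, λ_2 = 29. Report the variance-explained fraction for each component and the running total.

Step 1 — total variance = trace(Sigma) = Σ λ_i = 49 + 29 = 78.

Step 2 — fraction explained by component i = λ_i / Σ λ:
  PC1: 49/78 = 0.6282
  PC2: 29/78 = 0.3718

Step 3 — cumulative fraction after k components = (λ_1 + ... + λ_k) / Σ λ:
  k = 1: 49/78 = 0.6282
  k = 2: (49 + 29)/78 = 78/78 = 1

Summary (fraction, with percent):

explained: PC1 0.6282 (62.82%), PC2 0.3718 (37.18%);  cumulative: 0.6282, 1


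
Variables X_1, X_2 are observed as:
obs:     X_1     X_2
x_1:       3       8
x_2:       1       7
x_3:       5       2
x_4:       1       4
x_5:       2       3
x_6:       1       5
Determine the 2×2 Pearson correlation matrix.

Step 1 — column means:
  mean(X_1) = (3 + 1 + 5 + 1 + 2 + 1) / 6 = 13/6 = 2.1667
  mean(X_2) = (8 + 7 + 2 + 4 + 3 + 5) / 6 = 29/6 = 4.8333

Step 2 — sample variances and covariances s[i,j] = (1/(n-1)) · Σ_k (x_{k,i} - mean_i) · (x_{k,j} - mean_j), with n-1 = 5:
  s[X_1,X_1] = ((0.8333)·(0.8333) + (-1.1667)·(-1.1667) + (2.8333)·(2.8333) + (-1.1667)·(-1.1667) + (-0.1667)·(-0.1667) + (-1.1667)·(-1.1667)) / 5 = 12.8333/5 = 2.5667
  s[X_1,X_2] = ((0.8333)·(3.1667) + (-1.1667)·(2.1667) + (2.8333)·(-2.8333) + (-1.1667)·(-0.8333) + (-0.1667)·(-1.8333) + (-1.1667)·(0.1667)) / 5 = -6.8333/5 = -1.3667
  s[X_2,X_2] = ((3.1667)·(3.1667) + (2.1667)·(2.1667) + (-2.8333)·(-2.8333) + (-0.8333)·(-0.8333) + (-1.8333)·(-1.8333) + (0.1667)·(0.1667)) / 5 = 26.8333/5 = 5.3667
  Sample standard deviations s_i = √(s[i,i]):
  s(X_1) = √(2.5667) = 1.6021
  s(X_2) = √(5.3667) = 2.3166

Step 3 — r_{ij} = s_{ij} / (s_i · s_j):
  r[X_1,X_1] = 1 (diagonal).
  r[X_1,X_2] = -1.3667 / (1.6021 · 2.3166) = -1.3667 / 3.7114 = -0.3682
  r[X_2,X_2] = 1 (diagonal).

R is symmetric with unit diagonal. Assembling:

R = [[1, -0.3682],
 [-0.3682, 1]]


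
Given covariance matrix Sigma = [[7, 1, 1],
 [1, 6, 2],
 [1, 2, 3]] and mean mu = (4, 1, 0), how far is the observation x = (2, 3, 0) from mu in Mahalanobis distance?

Step 1 — centre the observation: (x - mu) = (-2, 2, 0).

Step 2 — invert Sigma (cofactor / det for 3×3, or solve directly):
  Sigma^{-1} = [[0.1505, -0.0108, -0.043],
 [-0.0108, 0.2151, -0.1398],
 [-0.043, -0.1398, 0.4409]].

Step 3 — form the quadratic (x - mu)^T · Sigma^{-1} · (x - mu):
  Sigma^{-1} · (x - mu) = (-0.3226, 0.4516, -0.1935).
  (x - mu)^T · [Sigma^{-1} · (x - mu)] = (-2)·(-0.3226) + (2)·(0.4516) + (0)·(-0.1935) = 1.5484.

Step 4 — take square root: d = √(1.5484) ≈ 1.2443.

d(x, mu) = √(1.5484) ≈ 1.2443


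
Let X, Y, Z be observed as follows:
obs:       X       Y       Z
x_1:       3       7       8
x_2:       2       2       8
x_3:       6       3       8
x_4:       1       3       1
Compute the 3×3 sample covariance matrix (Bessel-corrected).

Step 1 — column means:
  mean(X) = (3 + 2 + 6 + 1) / 4 = 12/4 = 3
  mean(Y) = (7 + 2 + 3 + 3) / 4 = 15/4 = 3.75
  mean(Z) = (8 + 8 + 8 + 1) / 4 = 25/4 = 6.25

Step 2 — sample covariance S[i,j] = (1/(n-1)) · Σ_k (x_{k,i} - mean_i) · (x_{k,j} - mean_j), with n-1 = 3.
  S[X,X] = ((0)·(0) + (-1)·(-1) + (3)·(3) + (-2)·(-2)) / 3 = 14/3 = 4.6667
  S[X,Y] = ((0)·(3.25) + (-1)·(-1.75) + (3)·(-0.75) + (-2)·(-0.75)) / 3 = 1/3 = 0.3333
  S[X,Z] = ((0)·(1.75) + (-1)·(1.75) + (3)·(1.75) + (-2)·(-5.25)) / 3 = 14/3 = 4.6667
  S[Y,Y] = ((3.25)·(3.25) + (-1.75)·(-1.75) + (-0.75)·(-0.75) + (-0.75)·(-0.75)) / 3 = 14.75/3 = 4.9167
  S[Y,Z] = ((3.25)·(1.75) + (-1.75)·(1.75) + (-0.75)·(1.75) + (-0.75)·(-5.25)) / 3 = 5.25/3 = 1.75
  S[Z,Z] = ((1.75)·(1.75) + (1.75)·(1.75) + (1.75)·(1.75) + (-5.25)·(-5.25)) / 3 = 36.75/3 = 12.25

S is symmetric (S[j,i] = S[i,j]). Assembling:

S = [[4.6667, 0.3333, 4.6667],
 [0.3333, 4.9167, 1.75],
 [4.6667, 1.75, 12.25]]


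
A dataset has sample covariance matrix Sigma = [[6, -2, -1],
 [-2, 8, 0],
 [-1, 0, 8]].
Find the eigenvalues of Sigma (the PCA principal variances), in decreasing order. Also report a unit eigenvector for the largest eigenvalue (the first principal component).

Step 1 — characteristic polynomial p(λ) = det(λI - Sigma) = λ³ - tr·λ² + c_1·λ - det, where tr = trace, c_1 = sum of the principal 2×2 minors, det = det(Sigma):
  tr = 6 + 8 + 8 = 22,
  c_1 = (6·8 - (-2)²) + (6·8 - (-1)²) + (8·8 - (0)²) = 44 + 47 + 64 = 155,
  det = 6·(8·8 - (0)²) - (-2)·((-2)·8 - (0)·(-1)) + (-1)·((-2)·(0) - 8·(-1)) = 6·(64) - (-2)·(-16) + (-1)·(8) = 344.
  So p(λ) = λ³ - 22λ² + 155λ - 344.
Step 2 — look for an integer root (rational root theorem: any rational root is an integer divisor of 344). Testing λ = 8:
  p(8) = 512 - 1408 + 1240 - 344 = 0  ✓
  Dividing out (λ - 8): p(λ) = (λ - 8)(λ² - 14λ + 43).
Step 3 — remaining eigenvalues from the quadratic λ² - 14λ + 43 = 0:
  Δ = 14² - 4·43 = 196 - 172 = 24,  λ = (14 ± √24)/2 = (14 ± 4.899)/2 ≈ 9.4495 or 4.5505.
  Sorted: λ_1 = 9.4495,  λ_2 = 8,  λ_3 = 4.5505  (check: sum = 22 = tr ✓).

Step 4 — unit eigenvector for λ_1 ≈ 9.4495: v spans the null space of (Sigma - λ_1 I), whose rows are
  r_1 = (-3.4495, -2, -1),  r_2 = (-2, -1.4495, 0),  r_3 = (-1, 0, -1.4495).
  v is orthogonal to every row, so take v ∝ r_1 × r_2 = ((-2)·(0) - (-1)·(-1.4495), (-1)·(-2) - (-3.4495)·(0), (-3.4495)·(-1.4495) - (-2)·(-2)) ≈ (-1.4495, 2, 1).
  Rescale (multiply by -1 so the first nonzero entry is positive): u = (1.4495, -2, -1).
  ||u|| = √((1.4495)² + (-2)² + (-1)²) = √(7.101) ≈ 2.6648,  v_1 = u/||u|| ≈ (0.5439, -0.7505, -0.3753) (||v_1|| = 1).

λ_1 = 9.4495,  λ_2 = 8,  λ_3 = 4.5505;  v_1 ≈ (0.5439, -0.7505, -0.3753)


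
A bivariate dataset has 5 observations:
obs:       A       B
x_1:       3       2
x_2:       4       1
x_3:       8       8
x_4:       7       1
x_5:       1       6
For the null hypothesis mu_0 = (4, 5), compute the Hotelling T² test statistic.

Step 1 — sample mean vector:
  mean(A) = (3 + 4 + 8 + 7 + 1) / 5 = 23/5 = 4.6
  mean(B) = (2 + 1 + 8 + 1 + 6) / 5 = 18/5 = 3.6
  x̄ = (4.6, 3.6),  deviation x̄ - mu_0 = (4.6, 3.6) - (4, 5) = (0.6, -1.4).

Step 2 — sample covariance matrix, S[i,j] = (1/(n-1)) · Σ_k (x_{k,i} - mean_i) · (x_{k,j} - mean_j), divisor n-1 = 4:
  S[A,A] = ((-1.6)·(-1.6) + (-0.6)·(-0.6) + (3.4)·(3.4) + (2.4)·(2.4) + (-3.6)·(-3.6)) / 4 = 33.2/4 = 8.3
  S[A,B] = ((-1.6)·(-1.6) + (-0.6)·(-2.6) + (3.4)·(4.4) + (2.4)·(-2.6) + (-3.6)·(2.4)) / 4 = 4.2/4 = 1.05
  S[B,B] = ((-1.6)·(-1.6) + (-2.6)·(-2.6) + (4.4)·(4.4) + (-2.6)·(-2.6) + (2.4)·(2.4)) / 4 = 41.2/4 = 10.3
  S = [[8.3, 1.05],
 [1.05, 10.3]].

Step 3 — invert S. det(S) = 8.3·10.3 - (1.05)² = 84.3875.
  S^{-1} = (1/det) · [[d, -b], [-b, a]] = [[0.1221, -0.0124],
 [-0.0124, 0.0984]].

Step 4 — quadratic form (x̄ - mu_0)^T · S^{-1} · (x̄ - mu_0):
  S^{-1} · (x̄ - mu_0) = (0.0907, -0.1452),
  (x̄ - mu_0)^T · [...] = (0.6)·(0.0907) + (-1.4)·(-0.1452) = 0.2576.

Step 5 — scale by n: T² = 5 · 0.2576 = 1.2881.

T² ≈ 1.2881


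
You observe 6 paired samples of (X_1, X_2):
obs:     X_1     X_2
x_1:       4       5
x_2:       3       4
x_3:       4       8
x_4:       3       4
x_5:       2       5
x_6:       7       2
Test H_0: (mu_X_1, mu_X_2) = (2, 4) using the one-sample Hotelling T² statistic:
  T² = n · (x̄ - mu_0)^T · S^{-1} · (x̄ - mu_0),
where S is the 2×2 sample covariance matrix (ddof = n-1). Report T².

Step 1 — sample mean vector:
  mean(X_1) = (4 + 3 + 4 + 3 + 2 + 7) / 6 = 23/6 = 3.8333
  mean(X_2) = (5 + 4 + 8 + 4 + 5 + 2) / 6 = 28/6 = 4.6667
  x̄ = (3.8333, 4.6667),  deviation x̄ - mu_0 = (3.8333, 4.6667) - (2, 4) = (1.8333, 0.6667).

Step 2 — sample covariance matrix, S[i,j] = (1/(n-1)) · Σ_k (x_{k,i} - mean_i) · (x_{k,j} - mean_j), divisor n-1 = 5:
  S[X_1,X_1] = ((0.1667)·(0.1667) + (-0.8333)·(-0.8333) + (0.1667)·(0.1667) + (-0.8333)·(-0.8333) + (-1.8333)·(-1.8333) + (3.1667)·(3.1667)) / 5 = 14.8333/5 = 2.9667
  S[X_1,X_2] = ((0.1667)·(0.3333) + (-0.8333)·(-0.6667) + (0.1667)·(3.3333) + (-0.8333)·(-0.6667) + (-1.8333)·(0.3333) + (3.1667)·(-2.6667)) / 5 = -7.3333/5 = -1.4667
  S[X_2,X_2] = ((0.3333)·(0.3333) + (-0.6667)·(-0.6667) + (3.3333)·(3.3333) + (-0.6667)·(-0.6667) + (0.3333)·(0.3333) + (-2.6667)·(-2.6667)) / 5 = 19.3333/5 = 3.8667
  S = [[2.9667, -1.4667],
 [-1.4667, 3.8667]].

Step 3 — invert S. det(S) = 2.9667·3.8667 - (-1.4667)² = 9.32.
  S^{-1} = (1/det) · [[d, -b], [-b, a]] = [[0.4149, 0.1574],
 [0.1574, 0.3183]].

Step 4 — quadratic form (x̄ - mu_0)^T · S^{-1} · (x̄ - mu_0):
  S^{-1} · (x̄ - mu_0) = (0.8655, 0.5007),
  (x̄ - mu_0)^T · [...] = (1.8333)·(0.8655) + (0.6667)·(0.5007) = 1.9206.

Step 5 — scale by n: T² = 6 · 1.9206 = 11.5236.

T² ≈ 11.5236


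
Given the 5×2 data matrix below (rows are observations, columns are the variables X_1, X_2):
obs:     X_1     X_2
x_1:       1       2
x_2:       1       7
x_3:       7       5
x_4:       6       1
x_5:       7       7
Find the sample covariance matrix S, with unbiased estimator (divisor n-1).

Step 1 — column means:
  mean(X_1) = (1 + 1 + 7 + 6 + 7) / 5 = 22/5 = 4.4
  mean(X_2) = (2 + 7 + 5 + 1 + 7) / 5 = 22/5 = 4.4

Step 2 — sample covariance S[i,j] = (1/(n-1)) · Σ_k (x_{k,i} - mean_i) · (x_{k,j} - mean_j), with n-1 = 4.
  S[X_1,X_1] = ((-3.4)·(-3.4) + (-3.4)·(-3.4) + (2.6)·(2.6) + (1.6)·(1.6) + (2.6)·(2.6)) / 4 = 39.2/4 = 9.8
  S[X_1,X_2] = ((-3.4)·(-2.4) + (-3.4)·(2.6) + (2.6)·(0.6) + (1.6)·(-3.4) + (2.6)·(2.6)) / 4 = 2.2/4 = 0.55
  S[X_2,X_2] = ((-2.4)·(-2.4) + (2.6)·(2.6) + (0.6)·(0.6) + (-3.4)·(-3.4) + (2.6)·(2.6)) / 4 = 31.2/4 = 7.8

S is symmetric (S[j,i] = S[i,j]). Assembling:

S = [[9.8, 0.55],
 [0.55, 7.8]]


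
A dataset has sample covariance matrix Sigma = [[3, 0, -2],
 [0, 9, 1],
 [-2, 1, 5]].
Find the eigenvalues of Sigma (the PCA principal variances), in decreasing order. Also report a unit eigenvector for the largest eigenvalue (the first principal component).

Step 1 — characteristic polynomial p(λ) = det(λI - Sigma) = λ³ - tr·λ² + c_1·λ - det, where tr = trace, c_1 = sum of the principal 2×2 minors, det = det(Sigma):
  tr = 3 + 9 + 5 = 17,
  c_1 = (3·9 - (0)²) + (3·5 - (-2)²) + (9·5 - (1)²) = 27 + 11 + 44 = 82,
  det = 3·(9·5 - (1)²) - (0)·((0)·5 - (1)·(-2)) + (-2)·((0)·(1) - 9·(-2)) = 3·(44) - (0)·(2) + (-2)·(18) = 96.
  So p(λ) = λ³ - 17λ² + 82λ - 96.
Step 2 — look for an integer root (rational root theorem: any rational root is an integer divisor of 96). Testing λ = 6:
  p(6) = 216 - 612 + 492 - 96 = 0  ✓
  Dividing out (λ - 6): p(λ) = (λ - 6)(λ² - 11λ + 16).
Step 3 — remaining eigenvalues from the quadratic λ² - 11λ + 16 = 0:
  Δ = 11² - 4·16 = 121 - 64 = 57,  λ = (11 ± √57)/2 = (11 ± 7.5498)/2 ≈ 9.2749 or 1.7251.
  Sorted: λ_1 = 9.2749,  λ_2 = 6,  λ_3 = 1.7251  (check: sum = 17 = tr ✓).

Step 4 — unit eigenvector for λ_1 ≈ 9.2749: v spans the null space of (Sigma - λ_1 I), whose rows are
  r_1 = (-6.2749, 0, -2),  r_2 = (0, -0.2749, 1),  r_3 = (-2, 1, -4.2749).
  v is orthogonal to every row, so take v ∝ r_1 × r_2 = ((0)·(1) - (-2)·(-0.2749), (-2)·(0) - (-6.2749)·(1), (-6.2749)·(-0.2749) - (0)·(0)) ≈ (-0.5498, 6.2749, 1.7251).
  Rescale (multiply by -1 so the first nonzero entry is positive): u = (0.5498, -6.2749, -1.7251).
  ||u|| = √((0.5498)² + (-6.2749)² + (-1.7251)²) = √(42.6528) ≈ 6.5309,  v_1 = u/||u|| ≈ (0.0842, -0.9608, -0.2641) (||v_1|| = 1).

λ_1 = 9.2749,  λ_2 = 6,  λ_3 = 1.7251;  v_1 ≈ (0.0842, -0.9608, -0.2641)


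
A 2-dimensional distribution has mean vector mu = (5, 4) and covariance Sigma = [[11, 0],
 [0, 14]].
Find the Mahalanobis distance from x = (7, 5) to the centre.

Step 1 — centre the observation: (x - mu) = (2, 1).

Step 2 — invert Sigma. det(Sigma) = 11·14 - (0)² = 154.
  Sigma^{-1} = (1/det) · [[d, -b], [-b, a]] = [[0.0909, 0],
 [0, 0.0714]].

Step 3 — form the quadratic (x - mu)^T · Sigma^{-1} · (x - mu):
  Sigma^{-1} · (x - mu) = (0.1818, 0.0714).
  (x - mu)^T · [Sigma^{-1} · (x - mu)] = (2)·(0.1818) + (1)·(0.0714) = 0.4351.

Step 4 — take square root: d = √(0.4351) ≈ 0.6596.

d(x, mu) = √(0.4351) ≈ 0.6596


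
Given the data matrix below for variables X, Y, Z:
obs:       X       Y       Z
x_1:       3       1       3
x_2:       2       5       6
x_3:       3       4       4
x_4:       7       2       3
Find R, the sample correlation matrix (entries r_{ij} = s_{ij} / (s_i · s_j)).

Step 1 — column means:
  mean(X) = (3 + 2 + 3 + 7) / 4 = 15/4 = 3.75
  mean(Y) = (1 + 5 + 4 + 2) / 4 = 12/4 = 3
  mean(Z) = (3 + 6 + 4 + 3) / 4 = 16/4 = 4

Step 2 — sample variances and covariances s[i,j] = (1/(n-1)) · Σ_k (x_{k,i} - mean_i) · (x_{k,j} - mean_j), with n-1 = 3:
  s[X,X] = ((-0.75)·(-0.75) + (-1.75)·(-1.75) + (-0.75)·(-0.75) + (3.25)·(3.25)) / 3 = 14.75/3 = 4.9167
  s[X,Y] = ((-0.75)·(-2) + (-1.75)·(2) + (-0.75)·(1) + (3.25)·(-1)) / 3 = -6/3 = -2
  s[X,Z] = ((-0.75)·(-1) + (-1.75)·(2) + (-0.75)·(0) + (3.25)·(-1)) / 3 = -6/3 = -2
  s[Y,Y] = ((-2)·(-2) + (2)·(2) + (1)·(1) + (-1)·(-1)) / 3 = 10/3 = 3.3333
  s[Y,Z] = ((-2)·(-1) + (2)·(2) + (1)·(0) + (-1)·(-1)) / 3 = 7/3 = 2.3333
  s[Z,Z] = ((-1)·(-1) + (2)·(2) + (0)·(0) + (-1)·(-1)) / 3 = 6/3 = 2
  Sample standard deviations s_i = √(s[i,i]):
  s(X) = √(4.9167) = 2.2174
  s(Y) = √(3.3333) = 1.8257
  s(Z) = √(2) = 1.4142

Step 3 — r_{ij} = s_{ij} / (s_i · s_j):
  r[X,X] = 1 (diagonal).
  r[X,Y] = -2 / (2.2174 · 1.8257) = -2 / 4.0483 = -0.494
  r[X,Z] = -2 / (2.2174 · 1.4142) = -2 / 3.1358 = -0.6378
  r[Y,Y] = 1 (diagonal).
  r[Y,Z] = 2.3333 / (1.8257 · 1.4142) = 2.3333 / 2.582 = 0.9037
  r[Z,Z] = 1 (diagonal).

R is symmetric with unit diagonal. Assembling:

R = [[1, -0.494, -0.6378],
 [-0.494, 1, 0.9037],
 [-0.6378, 0.9037, 1]]


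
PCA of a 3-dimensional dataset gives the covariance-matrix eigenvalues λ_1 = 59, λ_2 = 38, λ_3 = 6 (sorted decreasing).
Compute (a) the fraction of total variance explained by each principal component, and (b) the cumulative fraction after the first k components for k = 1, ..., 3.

Step 1 — total variance = trace(Sigma) = Σ λ_i = 59 + 38 + 6 = 103.

Step 2 — fraction explained by component i = λ_i / Σ λ:
  PC1: 59/103 = 0.5728
  PC2: 38/103 = 0.3689
  PC3: 6/103 = 0.0583

Step 3 — cumulative fraction after k components = (λ_1 + ... + λ_k) / Σ λ:
  k = 1: 59/103 = 0.5728
  k = 2: (59 + 38)/103 = 97/103 = 0.9417
  k = 3: (59 + 38 + 6)/103 = 103/103 = 1

Summary (fraction, with percent):

explained: PC1 0.5728 (57.28%), PC2 0.3689 (36.89%), PC3 0.0583 (5.83%);  cumulative: 0.5728, 0.9417, 1


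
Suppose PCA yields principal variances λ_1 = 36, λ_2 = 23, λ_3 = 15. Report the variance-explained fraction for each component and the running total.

Step 1 — total variance = trace(Sigma) = Σ λ_i = 36 + 23 + 15 = 74.

Step 2 — fraction explained by component i = λ_i / Σ λ:
  PC1: 36/74 = 0.4865
  PC2: 23/74 = 0.3108
  PC3: 15/74 = 0.2027

Step 3 — cumulative fraction after k components = (λ_1 + ... + λ_k) / Σ λ:
  k = 1: 36/74 = 0.4865
  k = 2: (36 + 23)/74 = 59/74 = 0.7973
  k = 3: (36 + 23 + 15)/74 = 74/74 = 1

Summary (fraction, with percent):

explained: PC1 0.4865 (48.65%), PC2 0.3108 (31.08%), PC3 0.2027 (20.27%);  cumulative: 0.4865, 0.7973, 1


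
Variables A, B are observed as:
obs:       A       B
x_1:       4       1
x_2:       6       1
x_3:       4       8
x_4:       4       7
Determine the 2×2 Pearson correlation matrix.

Step 1 — column means:
  mean(A) = (4 + 6 + 4 + 4) / 4 = 18/4 = 4.5
  mean(B) = (1 + 1 + 8 + 7) / 4 = 17/4 = 4.25

Step 2 — sample variances and covariances s[i,j] = (1/(n-1)) · Σ_k (x_{k,i} - mean_i) · (x_{k,j} - mean_j), with n-1 = 3:
  s[A,A] = ((-0.5)·(-0.5) + (1.5)·(1.5) + (-0.5)·(-0.5) + (-0.5)·(-0.5)) / 3 = 3/3 = 1
  s[A,B] = ((-0.5)·(-3.25) + (1.5)·(-3.25) + (-0.5)·(3.75) + (-0.5)·(2.75)) / 3 = -6.5/3 = -2.1667
  s[B,B] = ((-3.25)·(-3.25) + (-3.25)·(-3.25) + (3.75)·(3.75) + (2.75)·(2.75)) / 3 = 42.75/3 = 14.25
  Sample standard deviations s_i = √(s[i,i]):
  s(A) = √(1) = 1
  s(B) = √(14.25) = 3.7749

Step 3 — r_{ij} = s_{ij} / (s_i · s_j):
  r[A,A] = 1 (diagonal).
  r[A,B] = -2.1667 / (1 · 3.7749) = -2.1667 / 3.7749 = -0.574
  r[B,B] = 1 (diagonal).

R is symmetric with unit diagonal. Assembling:

R = [[1, -0.574],
 [-0.574, 1]]


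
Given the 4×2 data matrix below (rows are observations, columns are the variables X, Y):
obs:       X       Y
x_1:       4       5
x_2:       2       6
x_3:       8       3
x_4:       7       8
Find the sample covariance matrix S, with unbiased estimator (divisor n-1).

Step 1 — column means:
  mean(X) = (4 + 2 + 8 + 7) / 4 = 21/4 = 5.25
  mean(Y) = (5 + 6 + 3 + 8) / 4 = 22/4 = 5.5

Step 2 — sample covariance S[i,j] = (1/(n-1)) · Σ_k (x_{k,i} - mean_i) · (x_{k,j} - mean_j), with n-1 = 3.
  S[X,X] = ((-1.25)·(-1.25) + (-3.25)·(-3.25) + (2.75)·(2.75) + (1.75)·(1.75)) / 3 = 22.75/3 = 7.5833
  S[X,Y] = ((-1.25)·(-0.5) + (-3.25)·(0.5) + (2.75)·(-2.5) + (1.75)·(2.5)) / 3 = -3.5/3 = -1.1667
  S[Y,Y] = ((-0.5)·(-0.5) + (0.5)·(0.5) + (-2.5)·(-2.5) + (2.5)·(2.5)) / 3 = 13/3 = 4.3333

S is symmetric (S[j,i] = S[i,j]). Assembling:

S = [[7.5833, -1.1667],
 [-1.1667, 4.3333]]


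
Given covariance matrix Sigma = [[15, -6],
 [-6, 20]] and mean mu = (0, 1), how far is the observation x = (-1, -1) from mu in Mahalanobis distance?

Step 1 — centre the observation: (x - mu) = (-1, -2).

Step 2 — invert Sigma. det(Sigma) = 15·20 - (-6)² = 264.
  Sigma^{-1} = (1/det) · [[d, -b], [-b, a]] = [[0.0758, 0.0227],
 [0.0227, 0.0568]].

Step 3 — form the quadratic (x - mu)^T · Sigma^{-1} · (x - mu):
  Sigma^{-1} · (x - mu) = (-0.1212, -0.1364).
  (x - mu)^T · [Sigma^{-1} · (x - mu)] = (-1)·(-0.1212) + (-2)·(-0.1364) = 0.3939.

Step 4 — take square root: d = √(0.3939) ≈ 0.6276.

d(x, mu) = √(0.3939) ≈ 0.6276


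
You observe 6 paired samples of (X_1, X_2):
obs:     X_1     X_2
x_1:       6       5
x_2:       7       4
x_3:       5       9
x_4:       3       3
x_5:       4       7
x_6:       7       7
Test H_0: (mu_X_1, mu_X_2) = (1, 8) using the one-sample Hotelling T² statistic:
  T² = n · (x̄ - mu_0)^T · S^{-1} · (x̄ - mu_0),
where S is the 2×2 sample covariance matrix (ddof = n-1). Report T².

Step 1 — sample mean vector:
  mean(X_1) = (6 + 7 + 5 + 3 + 4 + 7) / 6 = 32/6 = 5.3333
  mean(X_2) = (5 + 4 + 9 + 3 + 7 + 7) / 6 = 35/6 = 5.8333
  x̄ = (5.3333, 5.8333),  deviation x̄ - mu_0 = (5.3333, 5.8333) - (1, 8) = (4.3333, -2.1667).

Step 2 — sample covariance matrix, S[i,j] = (1/(n-1)) · Σ_k (x_{k,i} - mean_i) · (x_{k,j} - mean_j), divisor n-1 = 5:
  S[X_1,X_1] = ((0.6667)·(0.6667) + (1.6667)·(1.6667) + (-0.3333)·(-0.3333) + (-2.3333)·(-2.3333) + (-1.3333)·(-1.3333) + (1.6667)·(1.6667)) / 5 = 13.3333/5 = 2.6667
  S[X_1,X_2] = ((0.6667)·(-0.8333) + (1.6667)·(-1.8333) + (-0.3333)·(3.1667) + (-2.3333)·(-2.8333) + (-1.3333)·(1.1667) + (1.6667)·(1.1667)) / 5 = 2.3333/5 = 0.4667
  S[X_2,X_2] = ((-0.8333)·(-0.8333) + (-1.8333)·(-1.8333) + (3.1667)·(3.1667) + (-2.8333)·(-2.8333) + (1.1667)·(1.1667) + (1.1667)·(1.1667)) / 5 = 24.8333/5 = 4.9667
  S = [[2.6667, 0.4667],
 [0.4667, 4.9667]].

Step 3 — invert S. det(S) = 2.6667·4.9667 - (0.4667)² = 13.0267.
  S^{-1} = (1/det) · [[d, -b], [-b, a]] = [[0.3813, -0.0358],
 [-0.0358, 0.2047]].

Step 4 — quadratic form (x̄ - mu_0)^T · S^{-1} · (x̄ - mu_0):
  S^{-1} · (x̄ - mu_0) = (1.7298, -0.5988),
  (x̄ - mu_0)^T · [...] = (4.3333)·(1.7298) + (-2.1667)·(-0.5988) = 8.7931.

Step 5 — scale by n: T² = 6 · 8.7931 = 52.7584.

T² ≈ 52.7584


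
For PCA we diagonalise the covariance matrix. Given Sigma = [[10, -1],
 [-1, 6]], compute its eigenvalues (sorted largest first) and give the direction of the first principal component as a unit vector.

Step 1 — characteristic polynomial of 2×2 Sigma:
  det(Sigma - λI) = λ² - trace · λ + det = 0.
  trace = 10 + 6 = 16, det = 10·6 - (-1)² = 59.
Step 2 — discriminant:
  Δ = trace² - 4·det = 256 - 236 = 20.
Step 3 — eigenvalues:
  λ = (trace ± √Δ)/2 = (16 ± 4.4721)/2,
  λ_1 = 10.2361,  λ_2 = 5.7639.

Step 4 — unit eigenvector for λ_1: solve (Sigma - λ_1 I)v = 0. First row:
  (10 - 10.2361)·v_x + (-1)·v_y = 0, i.e. (-0.2361)·v_x + (-1)·v_y = 0,
  so v ∝ (b, λ_1 - a) = (-1, 0.2361); multiply by -1 so the first entry is positive: u = (1, -0.2361).
  ||u|| = √((1)² + (-0.2361)²) = √(1.0557) ≈ 1.0275,
  v_1 = u/||u|| ≈ (0.9732, -0.2298) (||v_1|| = 1).

λ_1 = 10.2361,  λ_2 = 5.7639;  v_1 ≈ (0.9732, -0.2298)


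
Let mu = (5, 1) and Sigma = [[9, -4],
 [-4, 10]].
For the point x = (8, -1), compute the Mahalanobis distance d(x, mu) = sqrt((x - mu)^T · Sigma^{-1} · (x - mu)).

Step 1 — centre the observation: (x - mu) = (3, -2).

Step 2 — invert Sigma. det(Sigma) = 9·10 - (-4)² = 74.
  Sigma^{-1} = (1/det) · [[d, -b], [-b, a]] = [[0.1351, 0.0541],
 [0.0541, 0.1216]].

Step 3 — form the quadratic (x - mu)^T · Sigma^{-1} · (x - mu):
  Sigma^{-1} · (x - mu) = (0.2973, -0.0811).
  (x - mu)^T · [Sigma^{-1} · (x - mu)] = (3)·(0.2973) + (-2)·(-0.0811) = 1.0541.

Step 4 — take square root: d = √(1.0541) ≈ 1.0267.

d(x, mu) = √(1.0541) ≈ 1.0267


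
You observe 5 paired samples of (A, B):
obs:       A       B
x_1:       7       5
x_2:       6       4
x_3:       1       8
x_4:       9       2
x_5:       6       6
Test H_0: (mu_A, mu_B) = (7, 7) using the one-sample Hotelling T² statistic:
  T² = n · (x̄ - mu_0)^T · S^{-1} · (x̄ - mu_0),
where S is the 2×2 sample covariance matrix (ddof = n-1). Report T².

Step 1 — sample mean vector:
  mean(A) = (7 + 6 + 1 + 9 + 6) / 5 = 29/5 = 5.8
  mean(B) = (5 + 4 + 8 + 2 + 6) / 5 = 25/5 = 5
  x̄ = (5.8, 5),  deviation x̄ - mu_0 = (5.8, 5) - (7, 7) = (-1.2, -2).

Step 2 — sample covariance matrix, S[i,j] = (1/(n-1)) · Σ_k (x_{k,i} - mean_i) · (x_{k,j} - mean_j), divisor n-1 = 4:
  S[A,A] = ((1.2)·(1.2) + (0.2)·(0.2) + (-4.8)·(-4.8) + (3.2)·(3.2) + (0.2)·(0.2)) / 4 = 34.8/4 = 8.7
  S[A,B] = ((1.2)·(0) + (0.2)·(-1) + (-4.8)·(3) + (3.2)·(-3) + (0.2)·(1)) / 4 = -24/4 = -6
  S[B,B] = ((0)·(0) + (-1)·(-1) + (3)·(3) + (-3)·(-3) + (1)·(1)) / 4 = 20/4 = 5
  S = [[8.7, -6],
 [-6, 5]].

Step 3 — invert S. det(S) = 8.7·5 - (-6)² = 7.5.
  S^{-1} = (1/det) · [[d, -b], [-b, a]] = [[0.6667, 0.8],
 [0.8, 1.16]].

Step 4 — quadratic form (x̄ - mu_0)^T · S^{-1} · (x̄ - mu_0):
  S^{-1} · (x̄ - mu_0) = (-2.4, -3.28),
  (x̄ - mu_0)^T · [...] = (-1.2)·(-2.4) + (-2)·(-3.28) = 9.44.

Step 5 — scale by n: T² = 5 · 9.44 = 47.2.

T² ≈ 47.2


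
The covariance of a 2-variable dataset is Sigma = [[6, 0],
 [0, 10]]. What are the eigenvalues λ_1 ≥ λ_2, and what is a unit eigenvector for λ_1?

Step 1 — characteristic polynomial of 2×2 Sigma:
  det(Sigma - λI) = λ² - trace · λ + det = 0.
  trace = 6 + 10 = 16, det = 6·10 - (0)² = 60.
Step 2 — discriminant:
  Δ = trace² - 4·det = 256 - 240 = 16.
Step 3 — eigenvalues:
  λ = (trace ± √Δ)/2 = (16 ± 4)/2,
  λ_1 = 10,  λ_2 = 6.

Step 4 — unit eigenvector for λ_1: Sigma is diagonal, so its eigenvectors are the coordinate axes. λ_1 = 10 is the diagonal entry on the second coordinate axis, hence
  v_1 = (0, 1) (||v_1|| = 1).

λ_1 = 10,  λ_2 = 6;  v_1 ≈ (0, 1)


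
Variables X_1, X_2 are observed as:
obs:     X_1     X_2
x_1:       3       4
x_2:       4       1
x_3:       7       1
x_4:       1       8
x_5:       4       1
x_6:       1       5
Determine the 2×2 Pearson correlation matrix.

Step 1 — column means:
  mean(X_1) = (3 + 4 + 7 + 1 + 4 + 1) / 6 = 20/6 = 3.3333
  mean(X_2) = (4 + 1 + 1 + 8 + 1 + 5) / 6 = 20/6 = 3.3333

Step 2 — sample variances and covariances s[i,j] = (1/(n-1)) · Σ_k (x_{k,i} - mean_i) · (x_{k,j} - mean_j), with n-1 = 5:
  s[X_1,X_1] = ((-0.3333)·(-0.3333) + (0.6667)·(0.6667) + (3.6667)·(3.6667) + (-2.3333)·(-2.3333) + (0.6667)·(0.6667) + (-2.3333)·(-2.3333)) / 5 = 25.3333/5 = 5.0667
  s[X_1,X_2] = ((-0.3333)·(0.6667) + (0.6667)·(-2.3333) + (3.6667)·(-2.3333) + (-2.3333)·(4.6667) + (0.6667)·(-2.3333) + (-2.3333)·(1.6667)) / 5 = -26.6667/5 = -5.3333
  s[X_2,X_2] = ((0.6667)·(0.6667) + (-2.3333)·(-2.3333) + (-2.3333)·(-2.3333) + (4.6667)·(4.6667) + (-2.3333)·(-2.3333) + (1.6667)·(1.6667)) / 5 = 41.3333/5 = 8.2667
  Sample standard deviations s_i = √(s[i,i]):
  s(X_1) = √(5.0667) = 2.2509
  s(X_2) = √(8.2667) = 2.8752

Step 3 — r_{ij} = s_{ij} / (s_i · s_j):
  r[X_1,X_1] = 1 (diagonal).
  r[X_1,X_2] = -5.3333 / (2.2509 · 2.8752) = -5.3333 / 6.4718 = -0.8241
  r[X_2,X_2] = 1 (diagonal).

R is symmetric with unit diagonal. Assembling:

R = [[1, -0.8241],
 [-0.8241, 1]]


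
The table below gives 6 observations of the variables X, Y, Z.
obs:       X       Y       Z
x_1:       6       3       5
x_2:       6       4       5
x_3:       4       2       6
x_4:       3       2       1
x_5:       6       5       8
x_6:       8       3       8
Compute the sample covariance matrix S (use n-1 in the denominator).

Step 1 — column means:
  mean(X) = (6 + 6 + 4 + 3 + 6 + 8) / 6 = 33/6 = 5.5
  mean(Y) = (3 + 4 + 2 + 2 + 5 + 3) / 6 = 19/6 = 3.1667
  mean(Z) = (5 + 5 + 6 + 1 + 8 + 8) / 6 = 33/6 = 5.5

Step 2 — sample covariance S[i,j] = (1/(n-1)) · Σ_k (x_{k,i} - mean_i) · (x_{k,j} - mean_j), with n-1 = 5.
  S[X,X] = ((0.5)·(0.5) + (0.5)·(0.5) + (-1.5)·(-1.5) + (-2.5)·(-2.5) + (0.5)·(0.5) + (2.5)·(2.5)) / 5 = 15.5/5 = 3.1
  S[X,Y] = ((0.5)·(-0.1667) + (0.5)·(0.8333) + (-1.5)·(-1.1667) + (-2.5)·(-1.1667) + (0.5)·(1.8333) + (2.5)·(-0.1667)) / 5 = 5.5/5 = 1.1
  S[X,Z] = ((0.5)·(-0.5) + (0.5)·(-0.5) + (-1.5)·(0.5) + (-2.5)·(-4.5) + (0.5)·(2.5) + (2.5)·(2.5)) / 5 = 17.5/5 = 3.5
  S[Y,Y] = ((-0.1667)·(-0.1667) + (0.8333)·(0.8333) + (-1.1667)·(-1.1667) + (-1.1667)·(-1.1667) + (1.8333)·(1.8333) + (-0.1667)·(-0.1667)) / 5 = 6.8333/5 = 1.3667
  S[Y,Z] = ((-0.1667)·(-0.5) + (0.8333)·(-0.5) + (-1.1667)·(0.5) + (-1.1667)·(-4.5) + (1.8333)·(2.5) + (-0.1667)·(2.5)) / 5 = 8.5/5 = 1.7
  S[Z,Z] = ((-0.5)·(-0.5) + (-0.5)·(-0.5) + (0.5)·(0.5) + (-4.5)·(-4.5) + (2.5)·(2.5) + (2.5)·(2.5)) / 5 = 33.5/5 = 6.7

S is symmetric (S[j,i] = S[i,j]). Assembling:

S = [[3.1, 1.1, 3.5],
 [1.1, 1.3667, 1.7],
 [3.5, 1.7, 6.7]]


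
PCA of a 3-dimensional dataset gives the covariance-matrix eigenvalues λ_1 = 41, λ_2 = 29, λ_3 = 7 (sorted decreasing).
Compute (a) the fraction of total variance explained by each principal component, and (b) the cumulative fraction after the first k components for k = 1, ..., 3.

Step 1 — total variance = trace(Sigma) = Σ λ_i = 41 + 29 + 7 = 77.

Step 2 — fraction explained by component i = λ_i / Σ λ:
  PC1: 41/77 = 0.5325
  PC2: 29/77 = 0.3766
  PC3: 7/77 = 0.0909

Step 3 — cumulative fraction after k components = (λ_1 + ... + λ_k) / Σ λ:
  k = 1: 41/77 = 0.5325
  k = 2: (41 + 29)/77 = 70/77 = 0.9091
  k = 3: (41 + 29 + 7)/77 = 77/77 = 1

Summary (fraction, with percent):

explained: PC1 0.5325 (53.25%), PC2 0.3766 (37.66%), PC3 0.0909 (9.09%);  cumulative: 0.5325, 0.9091, 1


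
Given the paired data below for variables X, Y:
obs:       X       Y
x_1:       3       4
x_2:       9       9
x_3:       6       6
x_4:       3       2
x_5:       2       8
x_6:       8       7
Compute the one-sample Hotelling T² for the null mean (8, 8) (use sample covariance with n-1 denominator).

Step 1 — sample mean vector:
  mean(X) = (3 + 9 + 6 + 3 + 2 + 8) / 6 = 31/6 = 5.1667
  mean(Y) = (4 + 9 + 6 + 2 + 8 + 7) / 6 = 36/6 = 6
  x̄ = (5.1667, 6),  deviation x̄ - mu_0 = (5.1667, 6) - (8, 8) = (-2.8333, -2).

Step 2 — sample covariance matrix, S[i,j] = (1/(n-1)) · Σ_k (x_{k,i} - mean_i) · (x_{k,j} - mean_j), divisor n-1 = 5:
  S[X,X] = ((-2.1667)·(-2.1667) + (3.8333)·(3.8333) + (0.8333)·(0.8333) + (-2.1667)·(-2.1667) + (-3.1667)·(-3.1667) + (2.8333)·(2.8333)) / 5 = 42.8333/5 = 8.5667
  S[X,Y] = ((-2.1667)·(-2) + (3.8333)·(3) + (0.8333)·(0) + (-2.1667)·(-4) + (-3.1667)·(2) + (2.8333)·(1)) / 5 = 21/5 = 4.2
  S[Y,Y] = ((-2)·(-2) + (3)·(3) + (0)·(0) + (-4)·(-4) + (2)·(2) + (1)·(1)) / 5 = 34/5 = 6.8
  S = [[8.5667, 4.2],
 [4.2, 6.8]].

Step 3 — invert S. det(S) = 8.5667·6.8 - (4.2)² = 40.6133.
  S^{-1} = (1/det) · [[d, -b], [-b, a]] = [[0.1674, -0.1034],
 [-0.1034, 0.2109]].

Step 4 — quadratic form (x̄ - mu_0)^T · S^{-1} · (x̄ - mu_0):
  S^{-1} · (x̄ - mu_0) = (-0.2676, -0.1289),
  (x̄ - mu_0)^T · [...] = (-2.8333)·(-0.2676) + (-2)·(-0.1289) = 1.0158.

Step 5 — scale by n: T² = 6 · 1.0158 = 6.0949.

T² ≈ 6.0949
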